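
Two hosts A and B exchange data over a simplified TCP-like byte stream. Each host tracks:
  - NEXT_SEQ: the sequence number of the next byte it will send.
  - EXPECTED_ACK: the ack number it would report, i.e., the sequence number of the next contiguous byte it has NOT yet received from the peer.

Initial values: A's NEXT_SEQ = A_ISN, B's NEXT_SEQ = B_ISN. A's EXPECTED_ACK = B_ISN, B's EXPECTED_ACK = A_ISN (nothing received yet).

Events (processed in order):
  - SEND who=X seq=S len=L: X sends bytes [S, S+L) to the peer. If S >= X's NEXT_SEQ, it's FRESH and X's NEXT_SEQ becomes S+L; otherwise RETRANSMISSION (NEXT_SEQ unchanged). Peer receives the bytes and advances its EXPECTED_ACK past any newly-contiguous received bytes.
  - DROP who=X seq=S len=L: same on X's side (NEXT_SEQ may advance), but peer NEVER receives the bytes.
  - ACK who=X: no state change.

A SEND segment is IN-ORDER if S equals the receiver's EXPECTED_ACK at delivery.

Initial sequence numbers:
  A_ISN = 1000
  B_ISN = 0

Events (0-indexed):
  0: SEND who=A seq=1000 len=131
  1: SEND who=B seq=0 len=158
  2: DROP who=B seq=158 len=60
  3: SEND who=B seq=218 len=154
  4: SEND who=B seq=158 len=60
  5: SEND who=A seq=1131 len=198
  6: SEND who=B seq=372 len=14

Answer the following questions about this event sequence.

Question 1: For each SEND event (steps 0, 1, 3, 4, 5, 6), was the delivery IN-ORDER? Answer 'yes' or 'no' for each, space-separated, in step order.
Answer: yes yes no yes yes yes

Derivation:
Step 0: SEND seq=1000 -> in-order
Step 1: SEND seq=0 -> in-order
Step 3: SEND seq=218 -> out-of-order
Step 4: SEND seq=158 -> in-order
Step 5: SEND seq=1131 -> in-order
Step 6: SEND seq=372 -> in-order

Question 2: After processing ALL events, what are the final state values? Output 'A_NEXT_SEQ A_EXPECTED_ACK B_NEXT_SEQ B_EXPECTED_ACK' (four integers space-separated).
After event 0: A_seq=1131 A_ack=0 B_seq=0 B_ack=1131
After event 1: A_seq=1131 A_ack=158 B_seq=158 B_ack=1131
After event 2: A_seq=1131 A_ack=158 B_seq=218 B_ack=1131
After event 3: A_seq=1131 A_ack=158 B_seq=372 B_ack=1131
After event 4: A_seq=1131 A_ack=372 B_seq=372 B_ack=1131
After event 5: A_seq=1329 A_ack=372 B_seq=372 B_ack=1329
After event 6: A_seq=1329 A_ack=386 B_seq=386 B_ack=1329

Answer: 1329 386 386 1329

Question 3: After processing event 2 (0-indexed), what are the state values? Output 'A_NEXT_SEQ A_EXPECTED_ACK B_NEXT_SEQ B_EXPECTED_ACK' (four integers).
After event 0: A_seq=1131 A_ack=0 B_seq=0 B_ack=1131
After event 1: A_seq=1131 A_ack=158 B_seq=158 B_ack=1131
After event 2: A_seq=1131 A_ack=158 B_seq=218 B_ack=1131

1131 158 218 1131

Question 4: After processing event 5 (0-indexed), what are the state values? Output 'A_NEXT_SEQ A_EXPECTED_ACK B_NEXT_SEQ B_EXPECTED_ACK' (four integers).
After event 0: A_seq=1131 A_ack=0 B_seq=0 B_ack=1131
After event 1: A_seq=1131 A_ack=158 B_seq=158 B_ack=1131
After event 2: A_seq=1131 A_ack=158 B_seq=218 B_ack=1131
After event 3: A_seq=1131 A_ack=158 B_seq=372 B_ack=1131
After event 4: A_seq=1131 A_ack=372 B_seq=372 B_ack=1131
After event 5: A_seq=1329 A_ack=372 B_seq=372 B_ack=1329

1329 372 372 1329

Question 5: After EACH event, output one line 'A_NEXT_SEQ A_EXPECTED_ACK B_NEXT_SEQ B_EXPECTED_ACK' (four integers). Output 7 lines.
1131 0 0 1131
1131 158 158 1131
1131 158 218 1131
1131 158 372 1131
1131 372 372 1131
1329 372 372 1329
1329 386 386 1329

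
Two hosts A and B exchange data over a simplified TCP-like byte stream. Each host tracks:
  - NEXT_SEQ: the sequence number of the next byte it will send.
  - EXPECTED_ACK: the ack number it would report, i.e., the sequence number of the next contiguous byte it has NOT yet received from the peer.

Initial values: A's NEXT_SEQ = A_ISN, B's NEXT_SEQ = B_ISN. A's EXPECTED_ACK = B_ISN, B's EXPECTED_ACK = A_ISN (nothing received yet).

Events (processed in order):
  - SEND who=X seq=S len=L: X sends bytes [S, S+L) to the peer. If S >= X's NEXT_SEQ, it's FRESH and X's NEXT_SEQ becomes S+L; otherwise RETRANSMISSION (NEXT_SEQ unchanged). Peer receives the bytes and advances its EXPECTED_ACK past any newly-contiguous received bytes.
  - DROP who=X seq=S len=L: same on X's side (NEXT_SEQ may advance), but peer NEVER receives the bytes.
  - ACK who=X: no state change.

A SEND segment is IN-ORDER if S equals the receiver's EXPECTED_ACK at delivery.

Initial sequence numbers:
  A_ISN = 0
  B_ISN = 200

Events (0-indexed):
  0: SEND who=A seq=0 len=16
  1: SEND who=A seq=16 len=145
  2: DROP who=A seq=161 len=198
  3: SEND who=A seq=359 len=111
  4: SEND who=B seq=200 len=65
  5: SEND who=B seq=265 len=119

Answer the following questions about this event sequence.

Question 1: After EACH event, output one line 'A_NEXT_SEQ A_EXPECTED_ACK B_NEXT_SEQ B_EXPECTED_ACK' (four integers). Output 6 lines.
16 200 200 16
161 200 200 161
359 200 200 161
470 200 200 161
470 265 265 161
470 384 384 161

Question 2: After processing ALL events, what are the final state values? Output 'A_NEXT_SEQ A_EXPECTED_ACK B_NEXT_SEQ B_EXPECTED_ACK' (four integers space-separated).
Answer: 470 384 384 161

Derivation:
After event 0: A_seq=16 A_ack=200 B_seq=200 B_ack=16
After event 1: A_seq=161 A_ack=200 B_seq=200 B_ack=161
After event 2: A_seq=359 A_ack=200 B_seq=200 B_ack=161
After event 3: A_seq=470 A_ack=200 B_seq=200 B_ack=161
After event 4: A_seq=470 A_ack=265 B_seq=265 B_ack=161
After event 5: A_seq=470 A_ack=384 B_seq=384 B_ack=161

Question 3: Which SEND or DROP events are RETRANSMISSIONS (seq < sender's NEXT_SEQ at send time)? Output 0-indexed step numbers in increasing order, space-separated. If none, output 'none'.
Answer: none

Derivation:
Step 0: SEND seq=0 -> fresh
Step 1: SEND seq=16 -> fresh
Step 2: DROP seq=161 -> fresh
Step 3: SEND seq=359 -> fresh
Step 4: SEND seq=200 -> fresh
Step 5: SEND seq=265 -> fresh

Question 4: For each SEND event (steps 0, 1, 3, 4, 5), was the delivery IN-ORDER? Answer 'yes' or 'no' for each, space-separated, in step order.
Answer: yes yes no yes yes

Derivation:
Step 0: SEND seq=0 -> in-order
Step 1: SEND seq=16 -> in-order
Step 3: SEND seq=359 -> out-of-order
Step 4: SEND seq=200 -> in-order
Step 5: SEND seq=265 -> in-order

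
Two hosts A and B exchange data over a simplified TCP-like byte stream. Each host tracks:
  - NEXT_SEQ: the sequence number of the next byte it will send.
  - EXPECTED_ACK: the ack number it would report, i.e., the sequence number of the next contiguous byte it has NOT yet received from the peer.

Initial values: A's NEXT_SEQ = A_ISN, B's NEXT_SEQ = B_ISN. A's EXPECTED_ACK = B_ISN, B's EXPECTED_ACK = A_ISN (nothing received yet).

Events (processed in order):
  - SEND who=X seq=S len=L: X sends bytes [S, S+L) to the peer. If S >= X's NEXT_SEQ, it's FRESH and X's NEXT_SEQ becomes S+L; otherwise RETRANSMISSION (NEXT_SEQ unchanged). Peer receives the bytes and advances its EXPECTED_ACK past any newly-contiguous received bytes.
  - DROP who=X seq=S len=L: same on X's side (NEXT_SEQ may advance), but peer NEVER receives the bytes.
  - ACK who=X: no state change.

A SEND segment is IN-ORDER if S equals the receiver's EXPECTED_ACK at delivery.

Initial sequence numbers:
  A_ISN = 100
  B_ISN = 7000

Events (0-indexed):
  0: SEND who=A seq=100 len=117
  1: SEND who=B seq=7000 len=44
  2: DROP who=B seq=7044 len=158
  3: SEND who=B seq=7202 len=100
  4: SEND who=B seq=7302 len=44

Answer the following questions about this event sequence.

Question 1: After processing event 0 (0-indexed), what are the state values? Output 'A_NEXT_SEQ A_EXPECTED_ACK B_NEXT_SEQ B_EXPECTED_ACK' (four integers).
After event 0: A_seq=217 A_ack=7000 B_seq=7000 B_ack=217

217 7000 7000 217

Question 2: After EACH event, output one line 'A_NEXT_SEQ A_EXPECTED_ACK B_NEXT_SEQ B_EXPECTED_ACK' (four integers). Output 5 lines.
217 7000 7000 217
217 7044 7044 217
217 7044 7202 217
217 7044 7302 217
217 7044 7346 217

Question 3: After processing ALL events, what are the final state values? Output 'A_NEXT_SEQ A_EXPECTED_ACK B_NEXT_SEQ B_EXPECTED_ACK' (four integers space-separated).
Answer: 217 7044 7346 217

Derivation:
After event 0: A_seq=217 A_ack=7000 B_seq=7000 B_ack=217
After event 1: A_seq=217 A_ack=7044 B_seq=7044 B_ack=217
After event 2: A_seq=217 A_ack=7044 B_seq=7202 B_ack=217
After event 3: A_seq=217 A_ack=7044 B_seq=7302 B_ack=217
After event 4: A_seq=217 A_ack=7044 B_seq=7346 B_ack=217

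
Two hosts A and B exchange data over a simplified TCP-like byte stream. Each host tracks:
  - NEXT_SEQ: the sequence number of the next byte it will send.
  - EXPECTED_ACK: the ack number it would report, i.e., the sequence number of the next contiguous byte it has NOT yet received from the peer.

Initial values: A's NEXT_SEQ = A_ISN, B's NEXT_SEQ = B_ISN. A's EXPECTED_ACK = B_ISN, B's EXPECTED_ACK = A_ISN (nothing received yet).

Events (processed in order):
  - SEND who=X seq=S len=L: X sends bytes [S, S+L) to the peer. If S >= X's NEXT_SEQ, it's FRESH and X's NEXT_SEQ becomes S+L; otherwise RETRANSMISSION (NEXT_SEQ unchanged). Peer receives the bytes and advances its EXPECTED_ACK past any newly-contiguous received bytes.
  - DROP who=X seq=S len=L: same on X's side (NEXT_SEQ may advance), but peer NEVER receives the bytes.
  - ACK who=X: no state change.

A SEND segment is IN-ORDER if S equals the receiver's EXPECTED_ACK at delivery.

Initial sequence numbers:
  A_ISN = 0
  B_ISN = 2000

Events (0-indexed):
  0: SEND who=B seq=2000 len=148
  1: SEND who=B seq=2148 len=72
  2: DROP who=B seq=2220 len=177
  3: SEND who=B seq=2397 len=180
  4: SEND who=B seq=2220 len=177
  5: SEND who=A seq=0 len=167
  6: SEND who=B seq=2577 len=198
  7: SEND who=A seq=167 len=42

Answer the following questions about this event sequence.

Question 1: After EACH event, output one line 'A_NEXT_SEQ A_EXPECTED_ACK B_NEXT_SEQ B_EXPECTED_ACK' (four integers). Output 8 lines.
0 2148 2148 0
0 2220 2220 0
0 2220 2397 0
0 2220 2577 0
0 2577 2577 0
167 2577 2577 167
167 2775 2775 167
209 2775 2775 209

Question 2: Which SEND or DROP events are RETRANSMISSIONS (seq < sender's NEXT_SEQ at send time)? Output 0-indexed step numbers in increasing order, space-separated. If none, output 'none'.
Answer: 4

Derivation:
Step 0: SEND seq=2000 -> fresh
Step 1: SEND seq=2148 -> fresh
Step 2: DROP seq=2220 -> fresh
Step 3: SEND seq=2397 -> fresh
Step 4: SEND seq=2220 -> retransmit
Step 5: SEND seq=0 -> fresh
Step 6: SEND seq=2577 -> fresh
Step 7: SEND seq=167 -> fresh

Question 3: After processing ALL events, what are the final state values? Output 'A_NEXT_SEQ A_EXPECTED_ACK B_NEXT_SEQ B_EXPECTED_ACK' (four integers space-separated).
After event 0: A_seq=0 A_ack=2148 B_seq=2148 B_ack=0
After event 1: A_seq=0 A_ack=2220 B_seq=2220 B_ack=0
After event 2: A_seq=0 A_ack=2220 B_seq=2397 B_ack=0
After event 3: A_seq=0 A_ack=2220 B_seq=2577 B_ack=0
After event 4: A_seq=0 A_ack=2577 B_seq=2577 B_ack=0
After event 5: A_seq=167 A_ack=2577 B_seq=2577 B_ack=167
After event 6: A_seq=167 A_ack=2775 B_seq=2775 B_ack=167
After event 7: A_seq=209 A_ack=2775 B_seq=2775 B_ack=209

Answer: 209 2775 2775 209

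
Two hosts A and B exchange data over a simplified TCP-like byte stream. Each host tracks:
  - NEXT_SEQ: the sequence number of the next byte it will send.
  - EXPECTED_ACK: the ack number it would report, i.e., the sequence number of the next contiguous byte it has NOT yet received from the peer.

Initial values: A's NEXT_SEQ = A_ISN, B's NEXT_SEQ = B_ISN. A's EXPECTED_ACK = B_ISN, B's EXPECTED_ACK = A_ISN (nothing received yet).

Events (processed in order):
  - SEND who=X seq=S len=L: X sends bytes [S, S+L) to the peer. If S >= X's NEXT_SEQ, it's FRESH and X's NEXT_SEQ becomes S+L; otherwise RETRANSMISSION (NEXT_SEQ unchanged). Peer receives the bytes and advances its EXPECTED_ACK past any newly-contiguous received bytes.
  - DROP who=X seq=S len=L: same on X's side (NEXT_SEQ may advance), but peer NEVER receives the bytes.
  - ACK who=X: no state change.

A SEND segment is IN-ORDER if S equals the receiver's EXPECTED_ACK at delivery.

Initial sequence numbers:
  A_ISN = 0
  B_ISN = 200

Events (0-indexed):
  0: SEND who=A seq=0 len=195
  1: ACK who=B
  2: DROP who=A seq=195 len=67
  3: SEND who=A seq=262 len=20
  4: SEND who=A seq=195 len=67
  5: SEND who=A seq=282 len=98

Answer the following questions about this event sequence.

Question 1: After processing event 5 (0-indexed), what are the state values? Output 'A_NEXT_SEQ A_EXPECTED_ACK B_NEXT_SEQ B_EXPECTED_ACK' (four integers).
After event 0: A_seq=195 A_ack=200 B_seq=200 B_ack=195
After event 1: A_seq=195 A_ack=200 B_seq=200 B_ack=195
After event 2: A_seq=262 A_ack=200 B_seq=200 B_ack=195
After event 3: A_seq=282 A_ack=200 B_seq=200 B_ack=195
After event 4: A_seq=282 A_ack=200 B_seq=200 B_ack=282
After event 5: A_seq=380 A_ack=200 B_seq=200 B_ack=380

380 200 200 380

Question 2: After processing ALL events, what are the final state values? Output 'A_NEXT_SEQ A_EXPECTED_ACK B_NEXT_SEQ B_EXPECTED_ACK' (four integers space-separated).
Answer: 380 200 200 380

Derivation:
After event 0: A_seq=195 A_ack=200 B_seq=200 B_ack=195
After event 1: A_seq=195 A_ack=200 B_seq=200 B_ack=195
After event 2: A_seq=262 A_ack=200 B_seq=200 B_ack=195
After event 3: A_seq=282 A_ack=200 B_seq=200 B_ack=195
After event 4: A_seq=282 A_ack=200 B_seq=200 B_ack=282
After event 5: A_seq=380 A_ack=200 B_seq=200 B_ack=380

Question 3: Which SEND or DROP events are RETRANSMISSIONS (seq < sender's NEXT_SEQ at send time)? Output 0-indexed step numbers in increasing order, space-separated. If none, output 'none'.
Answer: 4

Derivation:
Step 0: SEND seq=0 -> fresh
Step 2: DROP seq=195 -> fresh
Step 3: SEND seq=262 -> fresh
Step 4: SEND seq=195 -> retransmit
Step 5: SEND seq=282 -> fresh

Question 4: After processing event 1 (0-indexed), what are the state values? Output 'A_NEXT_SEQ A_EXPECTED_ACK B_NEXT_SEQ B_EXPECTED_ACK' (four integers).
After event 0: A_seq=195 A_ack=200 B_seq=200 B_ack=195
After event 1: A_seq=195 A_ack=200 B_seq=200 B_ack=195

195 200 200 195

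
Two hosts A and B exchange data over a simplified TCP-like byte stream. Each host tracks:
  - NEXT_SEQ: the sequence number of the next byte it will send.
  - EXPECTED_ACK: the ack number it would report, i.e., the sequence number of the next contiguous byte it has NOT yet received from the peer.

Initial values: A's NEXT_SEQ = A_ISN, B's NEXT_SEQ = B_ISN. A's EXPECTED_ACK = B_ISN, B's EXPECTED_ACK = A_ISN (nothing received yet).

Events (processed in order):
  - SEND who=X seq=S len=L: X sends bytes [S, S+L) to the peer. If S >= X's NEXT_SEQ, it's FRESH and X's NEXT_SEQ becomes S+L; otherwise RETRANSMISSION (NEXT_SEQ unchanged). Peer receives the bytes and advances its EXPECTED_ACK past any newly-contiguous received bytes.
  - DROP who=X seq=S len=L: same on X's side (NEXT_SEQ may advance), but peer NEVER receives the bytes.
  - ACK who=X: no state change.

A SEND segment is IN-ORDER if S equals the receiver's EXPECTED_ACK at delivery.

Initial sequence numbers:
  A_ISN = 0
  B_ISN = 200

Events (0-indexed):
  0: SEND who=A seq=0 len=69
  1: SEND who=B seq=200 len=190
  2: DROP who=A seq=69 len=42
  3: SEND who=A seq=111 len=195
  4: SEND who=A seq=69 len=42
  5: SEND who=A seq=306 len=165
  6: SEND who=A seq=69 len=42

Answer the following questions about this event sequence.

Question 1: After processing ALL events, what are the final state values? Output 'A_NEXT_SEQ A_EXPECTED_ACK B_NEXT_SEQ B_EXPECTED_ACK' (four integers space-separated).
After event 0: A_seq=69 A_ack=200 B_seq=200 B_ack=69
After event 1: A_seq=69 A_ack=390 B_seq=390 B_ack=69
After event 2: A_seq=111 A_ack=390 B_seq=390 B_ack=69
After event 3: A_seq=306 A_ack=390 B_seq=390 B_ack=69
After event 4: A_seq=306 A_ack=390 B_seq=390 B_ack=306
After event 5: A_seq=471 A_ack=390 B_seq=390 B_ack=471
After event 6: A_seq=471 A_ack=390 B_seq=390 B_ack=471

Answer: 471 390 390 471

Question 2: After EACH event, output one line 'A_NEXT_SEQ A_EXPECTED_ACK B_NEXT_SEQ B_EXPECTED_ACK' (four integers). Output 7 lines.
69 200 200 69
69 390 390 69
111 390 390 69
306 390 390 69
306 390 390 306
471 390 390 471
471 390 390 471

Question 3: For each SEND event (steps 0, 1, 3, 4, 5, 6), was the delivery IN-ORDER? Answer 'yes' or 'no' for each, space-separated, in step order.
Step 0: SEND seq=0 -> in-order
Step 1: SEND seq=200 -> in-order
Step 3: SEND seq=111 -> out-of-order
Step 4: SEND seq=69 -> in-order
Step 5: SEND seq=306 -> in-order
Step 6: SEND seq=69 -> out-of-order

Answer: yes yes no yes yes no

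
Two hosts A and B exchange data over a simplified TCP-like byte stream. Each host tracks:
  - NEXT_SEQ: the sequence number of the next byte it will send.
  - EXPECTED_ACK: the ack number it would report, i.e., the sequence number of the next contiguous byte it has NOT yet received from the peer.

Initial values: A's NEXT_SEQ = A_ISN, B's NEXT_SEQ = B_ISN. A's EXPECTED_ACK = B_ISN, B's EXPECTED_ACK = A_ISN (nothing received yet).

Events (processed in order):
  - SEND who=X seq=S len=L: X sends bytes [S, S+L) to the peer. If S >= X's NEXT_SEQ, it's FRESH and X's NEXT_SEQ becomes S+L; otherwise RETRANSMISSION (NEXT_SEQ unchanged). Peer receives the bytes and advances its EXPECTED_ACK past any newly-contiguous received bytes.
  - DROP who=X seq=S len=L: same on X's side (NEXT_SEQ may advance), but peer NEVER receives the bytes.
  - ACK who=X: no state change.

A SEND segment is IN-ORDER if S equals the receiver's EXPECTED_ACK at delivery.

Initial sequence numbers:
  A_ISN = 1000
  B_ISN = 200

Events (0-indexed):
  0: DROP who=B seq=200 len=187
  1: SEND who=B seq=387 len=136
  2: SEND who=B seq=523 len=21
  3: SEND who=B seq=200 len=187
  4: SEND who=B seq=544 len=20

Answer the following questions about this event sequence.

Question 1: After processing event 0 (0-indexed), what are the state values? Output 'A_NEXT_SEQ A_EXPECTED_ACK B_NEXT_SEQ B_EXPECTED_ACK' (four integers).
After event 0: A_seq=1000 A_ack=200 B_seq=387 B_ack=1000

1000 200 387 1000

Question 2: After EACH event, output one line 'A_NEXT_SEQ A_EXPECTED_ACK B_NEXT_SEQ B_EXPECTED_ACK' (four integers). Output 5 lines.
1000 200 387 1000
1000 200 523 1000
1000 200 544 1000
1000 544 544 1000
1000 564 564 1000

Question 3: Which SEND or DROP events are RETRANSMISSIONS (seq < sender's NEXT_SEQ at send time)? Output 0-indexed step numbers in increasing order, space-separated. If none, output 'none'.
Answer: 3

Derivation:
Step 0: DROP seq=200 -> fresh
Step 1: SEND seq=387 -> fresh
Step 2: SEND seq=523 -> fresh
Step 3: SEND seq=200 -> retransmit
Step 4: SEND seq=544 -> fresh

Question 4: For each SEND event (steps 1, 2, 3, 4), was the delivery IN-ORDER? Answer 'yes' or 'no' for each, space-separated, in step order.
Step 1: SEND seq=387 -> out-of-order
Step 2: SEND seq=523 -> out-of-order
Step 3: SEND seq=200 -> in-order
Step 4: SEND seq=544 -> in-order

Answer: no no yes yes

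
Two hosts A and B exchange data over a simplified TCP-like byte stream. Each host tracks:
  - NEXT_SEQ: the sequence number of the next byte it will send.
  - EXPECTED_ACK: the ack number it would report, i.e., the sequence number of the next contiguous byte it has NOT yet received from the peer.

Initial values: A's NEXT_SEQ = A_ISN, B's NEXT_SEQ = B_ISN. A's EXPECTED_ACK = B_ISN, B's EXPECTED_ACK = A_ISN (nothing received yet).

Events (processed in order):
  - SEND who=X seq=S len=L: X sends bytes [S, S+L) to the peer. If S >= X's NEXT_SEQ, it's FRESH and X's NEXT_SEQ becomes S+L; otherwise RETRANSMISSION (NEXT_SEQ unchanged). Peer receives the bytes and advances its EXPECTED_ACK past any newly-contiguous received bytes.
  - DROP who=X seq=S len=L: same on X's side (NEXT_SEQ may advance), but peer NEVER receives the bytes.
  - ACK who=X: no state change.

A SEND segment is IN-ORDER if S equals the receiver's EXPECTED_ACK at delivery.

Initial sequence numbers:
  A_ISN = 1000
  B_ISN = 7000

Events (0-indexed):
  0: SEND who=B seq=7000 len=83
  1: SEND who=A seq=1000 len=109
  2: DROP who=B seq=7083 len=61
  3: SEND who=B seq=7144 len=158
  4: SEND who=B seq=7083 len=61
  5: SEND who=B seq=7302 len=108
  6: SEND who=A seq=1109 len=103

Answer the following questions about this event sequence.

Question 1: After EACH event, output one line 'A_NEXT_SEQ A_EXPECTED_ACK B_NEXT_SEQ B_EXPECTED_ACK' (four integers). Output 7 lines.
1000 7083 7083 1000
1109 7083 7083 1109
1109 7083 7144 1109
1109 7083 7302 1109
1109 7302 7302 1109
1109 7410 7410 1109
1212 7410 7410 1212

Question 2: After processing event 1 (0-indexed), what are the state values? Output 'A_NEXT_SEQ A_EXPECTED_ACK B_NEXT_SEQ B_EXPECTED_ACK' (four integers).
After event 0: A_seq=1000 A_ack=7083 B_seq=7083 B_ack=1000
After event 1: A_seq=1109 A_ack=7083 B_seq=7083 B_ack=1109

1109 7083 7083 1109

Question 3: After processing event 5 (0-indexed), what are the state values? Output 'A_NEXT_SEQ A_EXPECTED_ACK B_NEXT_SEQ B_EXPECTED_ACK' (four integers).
After event 0: A_seq=1000 A_ack=7083 B_seq=7083 B_ack=1000
After event 1: A_seq=1109 A_ack=7083 B_seq=7083 B_ack=1109
After event 2: A_seq=1109 A_ack=7083 B_seq=7144 B_ack=1109
After event 3: A_seq=1109 A_ack=7083 B_seq=7302 B_ack=1109
After event 4: A_seq=1109 A_ack=7302 B_seq=7302 B_ack=1109
After event 5: A_seq=1109 A_ack=7410 B_seq=7410 B_ack=1109

1109 7410 7410 1109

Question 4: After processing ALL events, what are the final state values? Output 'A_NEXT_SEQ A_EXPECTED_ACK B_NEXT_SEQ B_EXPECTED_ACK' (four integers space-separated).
Answer: 1212 7410 7410 1212

Derivation:
After event 0: A_seq=1000 A_ack=7083 B_seq=7083 B_ack=1000
After event 1: A_seq=1109 A_ack=7083 B_seq=7083 B_ack=1109
After event 2: A_seq=1109 A_ack=7083 B_seq=7144 B_ack=1109
After event 3: A_seq=1109 A_ack=7083 B_seq=7302 B_ack=1109
After event 4: A_seq=1109 A_ack=7302 B_seq=7302 B_ack=1109
After event 5: A_seq=1109 A_ack=7410 B_seq=7410 B_ack=1109
After event 6: A_seq=1212 A_ack=7410 B_seq=7410 B_ack=1212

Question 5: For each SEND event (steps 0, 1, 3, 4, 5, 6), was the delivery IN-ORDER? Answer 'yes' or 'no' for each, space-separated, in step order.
Step 0: SEND seq=7000 -> in-order
Step 1: SEND seq=1000 -> in-order
Step 3: SEND seq=7144 -> out-of-order
Step 4: SEND seq=7083 -> in-order
Step 5: SEND seq=7302 -> in-order
Step 6: SEND seq=1109 -> in-order

Answer: yes yes no yes yes yes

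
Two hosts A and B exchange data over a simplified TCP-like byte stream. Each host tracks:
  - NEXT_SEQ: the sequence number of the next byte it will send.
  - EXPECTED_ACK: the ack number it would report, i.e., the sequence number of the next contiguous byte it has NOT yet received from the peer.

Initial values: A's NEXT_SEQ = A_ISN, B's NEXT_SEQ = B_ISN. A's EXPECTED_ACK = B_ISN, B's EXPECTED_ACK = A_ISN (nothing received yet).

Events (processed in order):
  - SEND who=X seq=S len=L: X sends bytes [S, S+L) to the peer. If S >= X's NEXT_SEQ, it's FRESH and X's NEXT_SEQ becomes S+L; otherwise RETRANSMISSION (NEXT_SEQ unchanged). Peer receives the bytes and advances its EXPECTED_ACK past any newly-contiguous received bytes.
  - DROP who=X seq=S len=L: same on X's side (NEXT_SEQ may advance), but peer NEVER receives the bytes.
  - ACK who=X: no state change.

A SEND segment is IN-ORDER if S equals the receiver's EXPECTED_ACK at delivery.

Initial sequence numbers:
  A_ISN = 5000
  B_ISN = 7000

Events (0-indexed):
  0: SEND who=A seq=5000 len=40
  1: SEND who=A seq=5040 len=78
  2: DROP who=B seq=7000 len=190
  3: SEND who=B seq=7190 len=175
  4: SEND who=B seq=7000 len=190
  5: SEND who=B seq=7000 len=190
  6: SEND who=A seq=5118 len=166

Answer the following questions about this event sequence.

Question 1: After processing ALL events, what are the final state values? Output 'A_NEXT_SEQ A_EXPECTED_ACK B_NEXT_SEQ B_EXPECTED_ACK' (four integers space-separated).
After event 0: A_seq=5040 A_ack=7000 B_seq=7000 B_ack=5040
After event 1: A_seq=5118 A_ack=7000 B_seq=7000 B_ack=5118
After event 2: A_seq=5118 A_ack=7000 B_seq=7190 B_ack=5118
After event 3: A_seq=5118 A_ack=7000 B_seq=7365 B_ack=5118
After event 4: A_seq=5118 A_ack=7365 B_seq=7365 B_ack=5118
After event 5: A_seq=5118 A_ack=7365 B_seq=7365 B_ack=5118
After event 6: A_seq=5284 A_ack=7365 B_seq=7365 B_ack=5284

Answer: 5284 7365 7365 5284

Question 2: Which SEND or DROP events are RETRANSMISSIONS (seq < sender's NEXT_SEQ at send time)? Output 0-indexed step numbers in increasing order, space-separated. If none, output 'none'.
Step 0: SEND seq=5000 -> fresh
Step 1: SEND seq=5040 -> fresh
Step 2: DROP seq=7000 -> fresh
Step 3: SEND seq=7190 -> fresh
Step 4: SEND seq=7000 -> retransmit
Step 5: SEND seq=7000 -> retransmit
Step 6: SEND seq=5118 -> fresh

Answer: 4 5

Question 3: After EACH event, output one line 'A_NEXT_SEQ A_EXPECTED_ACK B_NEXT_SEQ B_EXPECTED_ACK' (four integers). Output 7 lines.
5040 7000 7000 5040
5118 7000 7000 5118
5118 7000 7190 5118
5118 7000 7365 5118
5118 7365 7365 5118
5118 7365 7365 5118
5284 7365 7365 5284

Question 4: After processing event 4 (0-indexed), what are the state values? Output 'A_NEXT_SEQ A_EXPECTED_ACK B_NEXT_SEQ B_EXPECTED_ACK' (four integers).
After event 0: A_seq=5040 A_ack=7000 B_seq=7000 B_ack=5040
After event 1: A_seq=5118 A_ack=7000 B_seq=7000 B_ack=5118
After event 2: A_seq=5118 A_ack=7000 B_seq=7190 B_ack=5118
After event 3: A_seq=5118 A_ack=7000 B_seq=7365 B_ack=5118
After event 4: A_seq=5118 A_ack=7365 B_seq=7365 B_ack=5118

5118 7365 7365 5118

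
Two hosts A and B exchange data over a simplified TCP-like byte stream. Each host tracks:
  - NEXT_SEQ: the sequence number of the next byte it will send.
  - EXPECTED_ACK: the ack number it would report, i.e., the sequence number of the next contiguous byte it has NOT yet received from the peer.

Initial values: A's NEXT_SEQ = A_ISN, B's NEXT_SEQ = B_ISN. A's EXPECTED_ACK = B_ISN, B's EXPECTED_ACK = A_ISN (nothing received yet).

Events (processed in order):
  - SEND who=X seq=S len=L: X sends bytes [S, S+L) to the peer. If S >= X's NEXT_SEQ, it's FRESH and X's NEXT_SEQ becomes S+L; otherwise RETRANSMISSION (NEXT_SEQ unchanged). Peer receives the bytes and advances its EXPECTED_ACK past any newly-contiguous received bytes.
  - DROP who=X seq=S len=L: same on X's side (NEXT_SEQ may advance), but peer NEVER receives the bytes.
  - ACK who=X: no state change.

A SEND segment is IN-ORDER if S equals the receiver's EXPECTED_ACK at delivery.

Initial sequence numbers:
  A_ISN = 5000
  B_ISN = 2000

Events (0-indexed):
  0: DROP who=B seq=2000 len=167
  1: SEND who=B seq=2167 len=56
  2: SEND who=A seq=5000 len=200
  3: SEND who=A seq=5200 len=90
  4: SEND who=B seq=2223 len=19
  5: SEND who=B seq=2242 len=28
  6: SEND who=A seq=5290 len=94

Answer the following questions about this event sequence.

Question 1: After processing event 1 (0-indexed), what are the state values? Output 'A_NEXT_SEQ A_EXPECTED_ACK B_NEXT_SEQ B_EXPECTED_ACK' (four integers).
After event 0: A_seq=5000 A_ack=2000 B_seq=2167 B_ack=5000
After event 1: A_seq=5000 A_ack=2000 B_seq=2223 B_ack=5000

5000 2000 2223 5000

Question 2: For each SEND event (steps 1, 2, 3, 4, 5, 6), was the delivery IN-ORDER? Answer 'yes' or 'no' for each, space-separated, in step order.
Answer: no yes yes no no yes

Derivation:
Step 1: SEND seq=2167 -> out-of-order
Step 2: SEND seq=5000 -> in-order
Step 3: SEND seq=5200 -> in-order
Step 4: SEND seq=2223 -> out-of-order
Step 5: SEND seq=2242 -> out-of-order
Step 6: SEND seq=5290 -> in-order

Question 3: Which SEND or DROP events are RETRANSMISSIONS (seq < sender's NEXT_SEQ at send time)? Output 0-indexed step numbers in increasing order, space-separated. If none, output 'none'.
Step 0: DROP seq=2000 -> fresh
Step 1: SEND seq=2167 -> fresh
Step 2: SEND seq=5000 -> fresh
Step 3: SEND seq=5200 -> fresh
Step 4: SEND seq=2223 -> fresh
Step 5: SEND seq=2242 -> fresh
Step 6: SEND seq=5290 -> fresh

Answer: none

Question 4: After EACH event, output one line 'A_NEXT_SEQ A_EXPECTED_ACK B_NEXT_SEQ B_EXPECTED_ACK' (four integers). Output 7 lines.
5000 2000 2167 5000
5000 2000 2223 5000
5200 2000 2223 5200
5290 2000 2223 5290
5290 2000 2242 5290
5290 2000 2270 5290
5384 2000 2270 5384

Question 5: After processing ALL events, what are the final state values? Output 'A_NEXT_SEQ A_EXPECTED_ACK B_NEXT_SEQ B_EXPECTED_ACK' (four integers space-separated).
Answer: 5384 2000 2270 5384

Derivation:
After event 0: A_seq=5000 A_ack=2000 B_seq=2167 B_ack=5000
After event 1: A_seq=5000 A_ack=2000 B_seq=2223 B_ack=5000
After event 2: A_seq=5200 A_ack=2000 B_seq=2223 B_ack=5200
After event 3: A_seq=5290 A_ack=2000 B_seq=2223 B_ack=5290
After event 4: A_seq=5290 A_ack=2000 B_seq=2242 B_ack=5290
After event 5: A_seq=5290 A_ack=2000 B_seq=2270 B_ack=5290
After event 6: A_seq=5384 A_ack=2000 B_seq=2270 B_ack=5384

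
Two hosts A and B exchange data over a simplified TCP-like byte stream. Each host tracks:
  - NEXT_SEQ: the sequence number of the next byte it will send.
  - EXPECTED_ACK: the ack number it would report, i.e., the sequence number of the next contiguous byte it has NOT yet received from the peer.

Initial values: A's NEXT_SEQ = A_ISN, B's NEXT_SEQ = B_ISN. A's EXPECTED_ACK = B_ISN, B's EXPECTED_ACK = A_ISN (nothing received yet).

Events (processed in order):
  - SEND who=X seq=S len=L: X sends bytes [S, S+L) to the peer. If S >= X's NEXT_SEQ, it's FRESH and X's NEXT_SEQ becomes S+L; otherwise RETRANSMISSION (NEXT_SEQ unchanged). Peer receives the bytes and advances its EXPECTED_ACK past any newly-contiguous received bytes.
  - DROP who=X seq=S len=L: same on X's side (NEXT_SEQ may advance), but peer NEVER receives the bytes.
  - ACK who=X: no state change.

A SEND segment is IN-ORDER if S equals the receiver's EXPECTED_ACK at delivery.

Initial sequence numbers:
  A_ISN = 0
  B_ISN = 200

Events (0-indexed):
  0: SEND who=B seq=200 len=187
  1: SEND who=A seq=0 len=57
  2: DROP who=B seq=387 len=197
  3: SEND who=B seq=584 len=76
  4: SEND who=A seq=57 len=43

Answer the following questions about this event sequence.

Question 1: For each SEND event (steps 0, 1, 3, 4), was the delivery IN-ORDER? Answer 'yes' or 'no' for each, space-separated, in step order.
Answer: yes yes no yes

Derivation:
Step 0: SEND seq=200 -> in-order
Step 1: SEND seq=0 -> in-order
Step 3: SEND seq=584 -> out-of-order
Step 4: SEND seq=57 -> in-order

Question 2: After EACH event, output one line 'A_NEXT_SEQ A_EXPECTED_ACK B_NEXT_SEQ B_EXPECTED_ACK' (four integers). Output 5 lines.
0 387 387 0
57 387 387 57
57 387 584 57
57 387 660 57
100 387 660 100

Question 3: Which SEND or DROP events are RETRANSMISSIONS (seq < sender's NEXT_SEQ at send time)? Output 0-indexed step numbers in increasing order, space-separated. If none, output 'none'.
Answer: none

Derivation:
Step 0: SEND seq=200 -> fresh
Step 1: SEND seq=0 -> fresh
Step 2: DROP seq=387 -> fresh
Step 3: SEND seq=584 -> fresh
Step 4: SEND seq=57 -> fresh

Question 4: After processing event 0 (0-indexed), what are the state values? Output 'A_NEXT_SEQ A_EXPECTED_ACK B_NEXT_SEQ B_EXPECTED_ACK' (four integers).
After event 0: A_seq=0 A_ack=387 B_seq=387 B_ack=0

0 387 387 0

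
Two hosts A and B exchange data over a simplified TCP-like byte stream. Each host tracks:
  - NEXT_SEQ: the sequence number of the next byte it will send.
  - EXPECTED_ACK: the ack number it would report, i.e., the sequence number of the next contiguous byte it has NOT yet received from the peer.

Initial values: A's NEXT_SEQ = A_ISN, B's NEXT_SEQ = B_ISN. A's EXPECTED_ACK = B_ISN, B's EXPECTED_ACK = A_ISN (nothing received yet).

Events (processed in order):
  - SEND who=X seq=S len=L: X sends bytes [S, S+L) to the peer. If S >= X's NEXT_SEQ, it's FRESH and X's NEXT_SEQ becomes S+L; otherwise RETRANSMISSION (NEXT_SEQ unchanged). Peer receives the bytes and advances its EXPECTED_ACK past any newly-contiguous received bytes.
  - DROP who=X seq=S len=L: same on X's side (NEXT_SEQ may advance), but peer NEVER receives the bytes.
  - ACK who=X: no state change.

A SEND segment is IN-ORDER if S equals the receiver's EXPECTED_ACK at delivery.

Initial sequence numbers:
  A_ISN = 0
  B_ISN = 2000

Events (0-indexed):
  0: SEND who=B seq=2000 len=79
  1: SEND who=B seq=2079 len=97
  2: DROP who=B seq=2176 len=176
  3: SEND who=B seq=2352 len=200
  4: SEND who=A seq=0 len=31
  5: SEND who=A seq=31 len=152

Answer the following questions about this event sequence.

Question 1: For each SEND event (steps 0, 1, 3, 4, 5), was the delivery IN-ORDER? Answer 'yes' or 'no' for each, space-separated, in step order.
Step 0: SEND seq=2000 -> in-order
Step 1: SEND seq=2079 -> in-order
Step 3: SEND seq=2352 -> out-of-order
Step 4: SEND seq=0 -> in-order
Step 5: SEND seq=31 -> in-order

Answer: yes yes no yes yes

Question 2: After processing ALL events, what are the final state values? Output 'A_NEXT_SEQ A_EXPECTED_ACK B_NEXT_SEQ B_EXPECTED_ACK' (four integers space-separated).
Answer: 183 2176 2552 183

Derivation:
After event 0: A_seq=0 A_ack=2079 B_seq=2079 B_ack=0
After event 1: A_seq=0 A_ack=2176 B_seq=2176 B_ack=0
After event 2: A_seq=0 A_ack=2176 B_seq=2352 B_ack=0
After event 3: A_seq=0 A_ack=2176 B_seq=2552 B_ack=0
After event 4: A_seq=31 A_ack=2176 B_seq=2552 B_ack=31
After event 5: A_seq=183 A_ack=2176 B_seq=2552 B_ack=183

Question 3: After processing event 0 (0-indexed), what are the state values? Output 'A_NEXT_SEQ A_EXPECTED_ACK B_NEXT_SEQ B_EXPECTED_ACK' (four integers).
After event 0: A_seq=0 A_ack=2079 B_seq=2079 B_ack=0

0 2079 2079 0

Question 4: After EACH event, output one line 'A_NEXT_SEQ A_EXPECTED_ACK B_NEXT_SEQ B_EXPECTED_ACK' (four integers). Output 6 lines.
0 2079 2079 0
0 2176 2176 0
0 2176 2352 0
0 2176 2552 0
31 2176 2552 31
183 2176 2552 183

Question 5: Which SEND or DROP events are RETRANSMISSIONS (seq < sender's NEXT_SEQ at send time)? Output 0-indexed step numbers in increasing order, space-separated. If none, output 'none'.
Step 0: SEND seq=2000 -> fresh
Step 1: SEND seq=2079 -> fresh
Step 2: DROP seq=2176 -> fresh
Step 3: SEND seq=2352 -> fresh
Step 4: SEND seq=0 -> fresh
Step 5: SEND seq=31 -> fresh

Answer: none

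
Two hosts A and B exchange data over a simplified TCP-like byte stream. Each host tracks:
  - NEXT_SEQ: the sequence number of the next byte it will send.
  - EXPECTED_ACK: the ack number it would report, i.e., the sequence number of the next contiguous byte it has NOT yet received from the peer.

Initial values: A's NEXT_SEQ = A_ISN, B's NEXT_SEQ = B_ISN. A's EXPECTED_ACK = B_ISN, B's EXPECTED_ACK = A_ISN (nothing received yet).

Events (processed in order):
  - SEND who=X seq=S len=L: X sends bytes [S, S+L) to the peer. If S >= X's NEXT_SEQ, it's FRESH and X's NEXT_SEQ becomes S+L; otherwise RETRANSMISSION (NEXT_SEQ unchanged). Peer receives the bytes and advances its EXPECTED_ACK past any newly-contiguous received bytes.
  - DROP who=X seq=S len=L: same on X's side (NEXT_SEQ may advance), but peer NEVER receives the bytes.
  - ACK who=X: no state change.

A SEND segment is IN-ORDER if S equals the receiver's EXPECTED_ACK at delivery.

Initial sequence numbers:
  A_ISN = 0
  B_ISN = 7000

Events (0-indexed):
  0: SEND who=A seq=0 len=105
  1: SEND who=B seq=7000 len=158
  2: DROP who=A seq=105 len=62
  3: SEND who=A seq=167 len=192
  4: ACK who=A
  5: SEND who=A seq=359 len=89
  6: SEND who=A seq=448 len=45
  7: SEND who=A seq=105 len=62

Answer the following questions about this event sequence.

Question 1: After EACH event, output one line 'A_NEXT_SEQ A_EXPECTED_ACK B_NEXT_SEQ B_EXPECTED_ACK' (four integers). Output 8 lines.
105 7000 7000 105
105 7158 7158 105
167 7158 7158 105
359 7158 7158 105
359 7158 7158 105
448 7158 7158 105
493 7158 7158 105
493 7158 7158 493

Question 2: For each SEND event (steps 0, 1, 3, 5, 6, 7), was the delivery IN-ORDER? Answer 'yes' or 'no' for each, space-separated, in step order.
Step 0: SEND seq=0 -> in-order
Step 1: SEND seq=7000 -> in-order
Step 3: SEND seq=167 -> out-of-order
Step 5: SEND seq=359 -> out-of-order
Step 6: SEND seq=448 -> out-of-order
Step 7: SEND seq=105 -> in-order

Answer: yes yes no no no yes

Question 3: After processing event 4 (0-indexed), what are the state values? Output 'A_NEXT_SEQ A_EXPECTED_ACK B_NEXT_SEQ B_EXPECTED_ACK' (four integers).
After event 0: A_seq=105 A_ack=7000 B_seq=7000 B_ack=105
After event 1: A_seq=105 A_ack=7158 B_seq=7158 B_ack=105
After event 2: A_seq=167 A_ack=7158 B_seq=7158 B_ack=105
After event 3: A_seq=359 A_ack=7158 B_seq=7158 B_ack=105
After event 4: A_seq=359 A_ack=7158 B_seq=7158 B_ack=105

359 7158 7158 105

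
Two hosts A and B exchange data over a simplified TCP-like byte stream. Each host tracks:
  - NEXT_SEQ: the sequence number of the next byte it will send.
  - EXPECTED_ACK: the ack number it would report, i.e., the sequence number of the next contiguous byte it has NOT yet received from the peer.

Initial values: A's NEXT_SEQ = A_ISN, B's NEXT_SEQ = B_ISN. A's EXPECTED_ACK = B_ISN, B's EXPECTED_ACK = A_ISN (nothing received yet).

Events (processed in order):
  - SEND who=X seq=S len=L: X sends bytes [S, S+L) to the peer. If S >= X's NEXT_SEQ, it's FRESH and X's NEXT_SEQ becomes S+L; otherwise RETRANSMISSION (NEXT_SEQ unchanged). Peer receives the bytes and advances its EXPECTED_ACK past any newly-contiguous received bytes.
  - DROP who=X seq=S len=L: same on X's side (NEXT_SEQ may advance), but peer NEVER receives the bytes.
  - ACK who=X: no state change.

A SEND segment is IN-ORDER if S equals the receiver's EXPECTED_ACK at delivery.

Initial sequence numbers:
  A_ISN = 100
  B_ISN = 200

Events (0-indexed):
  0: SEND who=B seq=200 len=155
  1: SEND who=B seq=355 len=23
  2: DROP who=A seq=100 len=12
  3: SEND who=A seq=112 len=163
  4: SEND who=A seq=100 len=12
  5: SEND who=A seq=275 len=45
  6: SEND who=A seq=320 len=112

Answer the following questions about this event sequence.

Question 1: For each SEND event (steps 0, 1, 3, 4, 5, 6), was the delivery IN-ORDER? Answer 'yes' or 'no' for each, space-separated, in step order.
Step 0: SEND seq=200 -> in-order
Step 1: SEND seq=355 -> in-order
Step 3: SEND seq=112 -> out-of-order
Step 4: SEND seq=100 -> in-order
Step 5: SEND seq=275 -> in-order
Step 6: SEND seq=320 -> in-order

Answer: yes yes no yes yes yes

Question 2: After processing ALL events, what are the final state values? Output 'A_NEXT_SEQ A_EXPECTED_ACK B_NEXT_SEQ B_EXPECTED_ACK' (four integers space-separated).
Answer: 432 378 378 432

Derivation:
After event 0: A_seq=100 A_ack=355 B_seq=355 B_ack=100
After event 1: A_seq=100 A_ack=378 B_seq=378 B_ack=100
After event 2: A_seq=112 A_ack=378 B_seq=378 B_ack=100
After event 3: A_seq=275 A_ack=378 B_seq=378 B_ack=100
After event 4: A_seq=275 A_ack=378 B_seq=378 B_ack=275
After event 5: A_seq=320 A_ack=378 B_seq=378 B_ack=320
After event 6: A_seq=432 A_ack=378 B_seq=378 B_ack=432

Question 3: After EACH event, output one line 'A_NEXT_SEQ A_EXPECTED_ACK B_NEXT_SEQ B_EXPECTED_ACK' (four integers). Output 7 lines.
100 355 355 100
100 378 378 100
112 378 378 100
275 378 378 100
275 378 378 275
320 378 378 320
432 378 378 432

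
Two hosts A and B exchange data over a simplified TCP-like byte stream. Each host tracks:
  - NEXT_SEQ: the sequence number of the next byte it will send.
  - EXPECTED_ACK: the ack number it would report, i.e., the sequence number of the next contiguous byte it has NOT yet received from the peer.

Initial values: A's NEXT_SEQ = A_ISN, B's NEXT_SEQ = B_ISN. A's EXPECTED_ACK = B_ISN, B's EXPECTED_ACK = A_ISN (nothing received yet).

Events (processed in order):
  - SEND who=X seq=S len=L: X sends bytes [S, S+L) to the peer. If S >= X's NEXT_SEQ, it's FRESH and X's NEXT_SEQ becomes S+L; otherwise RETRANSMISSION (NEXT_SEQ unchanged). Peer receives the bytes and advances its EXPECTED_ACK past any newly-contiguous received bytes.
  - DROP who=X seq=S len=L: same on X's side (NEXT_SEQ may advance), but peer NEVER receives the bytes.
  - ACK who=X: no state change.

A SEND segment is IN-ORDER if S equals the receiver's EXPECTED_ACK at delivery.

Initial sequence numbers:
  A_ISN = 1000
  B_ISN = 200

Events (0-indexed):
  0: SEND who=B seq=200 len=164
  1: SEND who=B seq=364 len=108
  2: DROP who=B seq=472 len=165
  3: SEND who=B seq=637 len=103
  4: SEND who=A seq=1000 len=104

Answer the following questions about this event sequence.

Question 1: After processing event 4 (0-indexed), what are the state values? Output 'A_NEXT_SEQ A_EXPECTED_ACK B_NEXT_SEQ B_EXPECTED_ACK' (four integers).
After event 0: A_seq=1000 A_ack=364 B_seq=364 B_ack=1000
After event 1: A_seq=1000 A_ack=472 B_seq=472 B_ack=1000
After event 2: A_seq=1000 A_ack=472 B_seq=637 B_ack=1000
After event 3: A_seq=1000 A_ack=472 B_seq=740 B_ack=1000
After event 4: A_seq=1104 A_ack=472 B_seq=740 B_ack=1104

1104 472 740 1104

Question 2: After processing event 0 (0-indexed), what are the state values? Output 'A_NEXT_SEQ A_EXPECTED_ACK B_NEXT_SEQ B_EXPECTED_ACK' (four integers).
After event 0: A_seq=1000 A_ack=364 B_seq=364 B_ack=1000

1000 364 364 1000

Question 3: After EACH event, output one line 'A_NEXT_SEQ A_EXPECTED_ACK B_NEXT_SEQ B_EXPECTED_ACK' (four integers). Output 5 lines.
1000 364 364 1000
1000 472 472 1000
1000 472 637 1000
1000 472 740 1000
1104 472 740 1104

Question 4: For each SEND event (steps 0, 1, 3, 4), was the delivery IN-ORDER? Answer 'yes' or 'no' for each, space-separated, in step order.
Step 0: SEND seq=200 -> in-order
Step 1: SEND seq=364 -> in-order
Step 3: SEND seq=637 -> out-of-order
Step 4: SEND seq=1000 -> in-order

Answer: yes yes no yes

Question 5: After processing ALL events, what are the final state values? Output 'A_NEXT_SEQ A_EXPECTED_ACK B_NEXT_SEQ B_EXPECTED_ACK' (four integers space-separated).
After event 0: A_seq=1000 A_ack=364 B_seq=364 B_ack=1000
After event 1: A_seq=1000 A_ack=472 B_seq=472 B_ack=1000
After event 2: A_seq=1000 A_ack=472 B_seq=637 B_ack=1000
After event 3: A_seq=1000 A_ack=472 B_seq=740 B_ack=1000
After event 4: A_seq=1104 A_ack=472 B_seq=740 B_ack=1104

Answer: 1104 472 740 1104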